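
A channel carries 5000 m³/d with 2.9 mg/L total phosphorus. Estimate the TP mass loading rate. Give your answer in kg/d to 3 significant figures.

14.5 kg/d

5000 m³/d = 0.05787 m³/s.
Mass flux = Q·C = 0.05787 m³/s × 2.9 g/m³ = 0.1678 g/s.
= 0.1678 g/s × 86.4 = 14.5 kg/d.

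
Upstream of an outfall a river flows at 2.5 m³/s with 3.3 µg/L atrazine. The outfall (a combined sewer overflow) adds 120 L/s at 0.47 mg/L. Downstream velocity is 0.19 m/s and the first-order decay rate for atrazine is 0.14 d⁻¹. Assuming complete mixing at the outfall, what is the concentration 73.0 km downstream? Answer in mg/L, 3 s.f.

0.0132 mg/L

120 L/s = 0.12 m³/s.
3.3 µg/L = 0.0033 mg/L.
After complete mixing, C₀ = (0.12·0.47 + 2.5·0.0033) / 2.62 = 0.02468 mg/L.
Travel time t = 7.3e+04 m / 0.19 m/s = 3.842e+05 s = 4.447 d.
C = 0.02468·exp(−0.14·4.447) = 0.02468·0.5366 = 0.01324 mg/L.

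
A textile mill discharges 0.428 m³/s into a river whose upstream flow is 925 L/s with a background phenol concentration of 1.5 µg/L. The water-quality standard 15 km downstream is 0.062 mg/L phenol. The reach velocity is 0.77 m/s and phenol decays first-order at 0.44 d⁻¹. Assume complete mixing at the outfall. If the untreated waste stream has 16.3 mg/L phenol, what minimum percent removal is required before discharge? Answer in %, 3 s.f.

925 L/s = 0.925 m³/s.
1.5 µg/L = 0.0015 mg/L.
Travel time to the compliance point: t = 1.5e+04/0.77 = 1.948e+04 s = 0.2255 d; decay factor exp(−0.44·0.2255) = 0.9056.
So the concentration just after mixing may be at most 0.062/0.9056 = 0.06847 mg/L.
Mass balance: 0.06847·1.353 = 0.428·Cₑ + 0.925·0.0015.
Cₑ = (0.09263 − 0.001388) / 0.428 = 0.2132 mg/L.
Required removal = 1 − 0.2132/16.3 = 98.69 %.

98.7 %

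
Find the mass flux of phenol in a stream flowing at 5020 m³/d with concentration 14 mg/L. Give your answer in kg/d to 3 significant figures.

70.3 kg/d

5020 m³/d = 0.0581 m³/s.
Mass flux = Q·C = 0.0581 m³/s × 14 g/m³ = 0.8134 g/s.
= 0.8134 g/s × 86.4 = 70.28 kg/d.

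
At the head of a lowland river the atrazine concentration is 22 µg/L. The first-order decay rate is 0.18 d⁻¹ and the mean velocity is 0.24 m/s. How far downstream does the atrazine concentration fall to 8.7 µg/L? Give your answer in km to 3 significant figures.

From C = C₀·e^(−kt), t = ln(C₀/C)/k = ln(22/8.7)/0.18 = 0.9277/0.18 = 5.154 d.
Distance = v·t = 0.24 m/s × 4.453e+05 s = 1.069e+05 m = 106.9 km.

107 km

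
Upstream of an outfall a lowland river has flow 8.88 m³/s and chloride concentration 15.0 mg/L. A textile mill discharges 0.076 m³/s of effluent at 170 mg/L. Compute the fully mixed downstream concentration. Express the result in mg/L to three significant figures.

Conservation of mass across the mixing zone: C = (0.076·170 + 8.88·15) / (0.076 + 8.88) = 146.1/8.956 = 16.32 mg/L.

16.3 mg/L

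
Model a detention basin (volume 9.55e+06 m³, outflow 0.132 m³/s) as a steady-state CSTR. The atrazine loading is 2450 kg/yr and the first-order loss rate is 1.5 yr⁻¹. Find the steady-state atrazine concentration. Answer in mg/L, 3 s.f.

0.132 mg/L

Outflow Q = 0.132 m³/s × 3.156e+07 s/yr = 4.166e+06 m³/yr.
Steady-state CSTR mass balance: W = Q·C + k·V·C, so C = W/(Q + kV).
Q + kV = 4.166e+06 + 1.5·9.55e+06 = 1.849e+07 m³/yr.
C = 2450/1.849e+07 = 0.0001325 kg/m³ = 0.1325 mg/L.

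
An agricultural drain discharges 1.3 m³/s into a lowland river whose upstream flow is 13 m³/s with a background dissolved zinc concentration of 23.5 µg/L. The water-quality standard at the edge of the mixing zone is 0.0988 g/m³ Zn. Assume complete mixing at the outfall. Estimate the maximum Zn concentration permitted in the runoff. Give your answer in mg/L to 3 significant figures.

23.5 µg/L = 0.0235 mg/L.
Mass balance: 0.0988·14.3 = 1.3·Cₑ + 13·0.0235.
Cₑ = (1.413 − 0.3055) / 1.3 = 0.8518 mg/L.

0.852 mg/L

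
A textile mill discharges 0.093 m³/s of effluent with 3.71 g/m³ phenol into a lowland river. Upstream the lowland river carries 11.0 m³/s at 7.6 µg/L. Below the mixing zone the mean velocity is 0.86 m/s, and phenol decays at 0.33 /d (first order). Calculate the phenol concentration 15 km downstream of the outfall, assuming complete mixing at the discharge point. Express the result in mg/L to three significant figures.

0.0361 mg/L

7.6 µg/L = 0.0076 mg/L.
After complete mixing, C₀ = (0.093·3.71 + 11·0.0076) / 11.09 = 0.03864 mg/L.
Travel time t = 1.5e+04 m / 0.86 m/s = 1.744e+04 s = 0.2019 d.
C = 0.03864·exp(−0.33·0.2019) = 0.03864·0.9356 = 0.03615 mg/L.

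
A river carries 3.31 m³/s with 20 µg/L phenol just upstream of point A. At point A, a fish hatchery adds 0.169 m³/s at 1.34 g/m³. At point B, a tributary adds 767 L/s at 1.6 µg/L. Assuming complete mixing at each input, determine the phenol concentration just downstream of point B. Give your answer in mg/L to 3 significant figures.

20 µg/L = 0.02 mg/L.
After input A: C = (3.31·0.02 + 0.169·1.34) / 3.479 = 0.08412 mg/L.
767 L/s = 0.767 m³/s.
1.6 µg/L = 0.0016 mg/L.
After input B: C = (3.479·0.08412 + 0.767·0.0016) / 4.246 = 0.06922 mg/L.

0.0692 mg/L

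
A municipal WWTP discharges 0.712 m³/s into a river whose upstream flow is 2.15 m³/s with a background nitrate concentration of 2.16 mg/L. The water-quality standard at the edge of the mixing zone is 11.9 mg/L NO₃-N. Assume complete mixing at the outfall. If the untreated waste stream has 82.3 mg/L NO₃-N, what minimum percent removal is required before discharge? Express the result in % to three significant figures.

49.8 %

Mass balance: 11.9·2.862 = 0.712·Cₑ + 2.15·2.16.
Cₑ = (34.06 − 4.644) / 0.712 = 41.31 mg/L.
Required removal = 1 − 41.31/82.3 = 49.8 %.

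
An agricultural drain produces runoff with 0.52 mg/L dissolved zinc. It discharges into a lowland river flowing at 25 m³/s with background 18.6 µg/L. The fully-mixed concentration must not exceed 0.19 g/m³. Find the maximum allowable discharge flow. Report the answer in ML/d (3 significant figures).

18.6 µg/L = 0.0186 mg/L.
Mass balance at complete mixing: C_std·(Q_w + Q_r) = Q_w·C_e + Q_r·C_b.
Rearranging, Q_w = Q_r·(C_std − C_b)/(C_e − C_std) = 25·(0.19 − 0.0186) / (0.52 − 0.19) = 12.98 m³/s.
= 1122 ML/d.

1120 ML/d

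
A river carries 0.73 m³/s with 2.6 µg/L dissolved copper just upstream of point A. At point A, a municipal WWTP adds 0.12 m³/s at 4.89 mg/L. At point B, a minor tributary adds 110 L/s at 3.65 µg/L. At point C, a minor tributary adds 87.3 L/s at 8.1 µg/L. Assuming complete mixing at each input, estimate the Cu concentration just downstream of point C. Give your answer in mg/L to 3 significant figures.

2.6 µg/L = 0.0026 mg/L.
After input A: C = (0.73·0.0026 + 0.12·4.89) / 0.85 = 0.6926 mg/L.
110 L/s = 0.11 m³/s.
3.65 µg/L = 0.00365 mg/L.
After input B: C = (0.85·0.6926 + 0.11·0.00365) / 0.96 = 0.6136 mg/L.
87.3 L/s = 0.0873 m³/s.
8.1 µg/L = 0.0081 mg/L.
After input C: C = (0.96·0.6136 + 0.0873·0.0081) / 1.047 = 0.5632 mg/L.

0.563 mg/L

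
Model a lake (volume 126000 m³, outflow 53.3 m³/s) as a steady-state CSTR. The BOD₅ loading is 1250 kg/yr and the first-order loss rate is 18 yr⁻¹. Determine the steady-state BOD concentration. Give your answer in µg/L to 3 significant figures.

0.742 µg/L

Outflow Q = 53.3 m³/s × 3.156e+07 s/yr = 1.682e+09 m³/yr.
Steady-state CSTR mass balance: W = Q·C + k·V·C, so C = W/(Q + kV).
Q + kV = 1.682e+09 + 18·126000 = 1.684e+09 m³/yr.
C = 1250/1.684e+09 = 7.422e-07 kg/m³ = 0.0007422 mg/L = 0.7422 µg/L.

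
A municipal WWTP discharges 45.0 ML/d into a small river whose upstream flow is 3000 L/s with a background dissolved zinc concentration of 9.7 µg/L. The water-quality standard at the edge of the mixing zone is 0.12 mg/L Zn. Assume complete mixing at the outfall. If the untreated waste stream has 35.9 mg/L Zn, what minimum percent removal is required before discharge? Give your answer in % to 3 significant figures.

45.0 ML/d = 0.5208 m³/s.
3000 L/s = 3 m³/s.
9.7 µg/L = 0.0097 mg/L.
Mass balance: 0.12·3.521 = 0.5208·Cₑ + 3·0.0097.
Cₑ = (0.4225 − 0.0291) / 0.5208 = 0.7553 mg/L.
Required removal = 1 − 0.7553/35.9 = 97.9 %.

97.9 %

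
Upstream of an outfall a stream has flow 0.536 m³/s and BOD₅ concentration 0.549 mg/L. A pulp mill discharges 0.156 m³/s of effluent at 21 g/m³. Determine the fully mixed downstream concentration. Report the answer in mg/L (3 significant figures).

5.16 mg/L

Flow-weighted mixing gives C = (0.156·21 + 0.536·0.549) / (0.156 + 0.536) = 3.57/0.692 = 5.159 mg/L.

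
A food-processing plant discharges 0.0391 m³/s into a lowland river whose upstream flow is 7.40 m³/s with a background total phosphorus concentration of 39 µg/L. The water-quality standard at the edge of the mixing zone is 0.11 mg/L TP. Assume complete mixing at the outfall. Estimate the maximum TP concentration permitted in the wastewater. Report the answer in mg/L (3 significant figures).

39 µg/L = 0.039 mg/L.
Mass balance: 0.11·7.439 = 0.0391·Cₑ + 7.4·0.039.
Cₑ = (0.8183 − 0.2886) / 0.0391 = 13.55 mg/L.

13.5 mg/L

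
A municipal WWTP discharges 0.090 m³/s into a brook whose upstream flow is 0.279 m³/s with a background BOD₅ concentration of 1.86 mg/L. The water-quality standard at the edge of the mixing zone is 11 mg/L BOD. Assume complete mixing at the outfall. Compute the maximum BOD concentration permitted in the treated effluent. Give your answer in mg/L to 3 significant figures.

39.3 mg/L

Mass balance: 11·0.369 = 0.09·Cₑ + 0.279·1.86.
Cₑ = (4.059 − 0.5189) / 0.09 = 39.33 mg/L.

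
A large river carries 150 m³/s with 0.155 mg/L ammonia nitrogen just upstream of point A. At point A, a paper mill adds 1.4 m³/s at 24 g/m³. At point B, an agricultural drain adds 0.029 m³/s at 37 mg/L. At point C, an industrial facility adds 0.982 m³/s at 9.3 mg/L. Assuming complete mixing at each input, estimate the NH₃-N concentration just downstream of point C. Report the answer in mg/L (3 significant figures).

After input A: C = (150·0.155 + 1.4·24) / 151.4 = 0.3755 mg/L.
After input B: C = (151.4·0.3755 + 0.029·37) / 151.4 = 0.3825 mg/L.
After input C: C = (151.4·0.3825 + 0.982·9.3) / 152.4 = 0.44 mg/L.

0.440 mg/L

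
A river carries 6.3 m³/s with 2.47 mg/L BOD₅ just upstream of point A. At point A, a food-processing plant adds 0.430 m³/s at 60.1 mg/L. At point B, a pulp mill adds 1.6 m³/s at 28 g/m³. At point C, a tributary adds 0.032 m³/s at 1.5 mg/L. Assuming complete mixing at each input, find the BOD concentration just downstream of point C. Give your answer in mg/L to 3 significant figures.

After input A: C = (6.3·2.47 + 0.43·60.1) / 6.73 = 6.152 mg/L.
After input B: C = (6.73·6.152 + 1.6·28) / 8.33 = 10.35 mg/L.
After input C: C = (8.33·10.35 + 0.032·1.5) / 8.362 = 10.31 mg/L.

10.3 mg/L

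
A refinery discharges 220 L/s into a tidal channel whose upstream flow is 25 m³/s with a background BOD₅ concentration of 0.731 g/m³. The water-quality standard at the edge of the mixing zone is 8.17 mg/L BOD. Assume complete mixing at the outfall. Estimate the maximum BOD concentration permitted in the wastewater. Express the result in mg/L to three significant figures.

220 L/s = 0.22 m³/s.
Mass balance: 8.17·25.22 = 0.22·Cₑ + 25·0.731.
Cₑ = (206 − 18.27) / 0.22 = 853.5 mg/L.

854 mg/L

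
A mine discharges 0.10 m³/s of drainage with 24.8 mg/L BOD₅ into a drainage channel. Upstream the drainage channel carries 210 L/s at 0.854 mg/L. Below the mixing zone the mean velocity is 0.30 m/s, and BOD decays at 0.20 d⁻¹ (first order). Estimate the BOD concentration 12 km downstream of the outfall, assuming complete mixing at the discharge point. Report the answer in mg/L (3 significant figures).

210 L/s = 0.21 m³/s.
After complete mixing, C₀ = (0.1·24.8 + 0.21·0.854) / 0.31 = 8.579 mg/L.
Travel time t = 1.2e+04 m / 0.30 m/s = 4e+04 s = 0.463 d.
C = 8.579·exp(−0.20·0.463) = 8.579·0.9116 = 7.82 mg/L.

7.82 mg/L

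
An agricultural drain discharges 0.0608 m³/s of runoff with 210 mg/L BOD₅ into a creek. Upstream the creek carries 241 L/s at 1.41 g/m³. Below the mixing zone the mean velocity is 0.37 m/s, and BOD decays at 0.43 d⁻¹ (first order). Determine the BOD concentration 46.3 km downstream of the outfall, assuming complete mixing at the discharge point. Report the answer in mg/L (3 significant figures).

241 L/s = 0.241 m³/s.
After complete mixing, C₀ = (0.0608·210 + 0.241·1.41) / 0.3018 = 43.43 mg/L.
Travel time t = 4.63e+04 m / 0.37 m/s = 1.251e+05 s = 1.448 d.
C = 43.43·exp(−0.43·1.448) = 43.43·0.5365 = 23.3 mg/L.

23.3 mg/L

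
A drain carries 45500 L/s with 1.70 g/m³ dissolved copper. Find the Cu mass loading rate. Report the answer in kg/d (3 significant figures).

45500 L/s = 45.5 m³/s.
Mass flux = Q·C = 45.5 m³/s × 1.7 g/m³ = 77.35 g/s.
= 77.35 g/s × 86.4 = 6683 kg/d.

6680 kg/d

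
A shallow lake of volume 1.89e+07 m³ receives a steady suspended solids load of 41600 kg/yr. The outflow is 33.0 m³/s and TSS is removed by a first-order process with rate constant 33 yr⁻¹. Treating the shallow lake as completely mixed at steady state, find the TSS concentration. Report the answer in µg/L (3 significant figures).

25.0 µg/L

Outflow Q = 33.0 m³/s × 3.156e+07 s/yr = 1.041e+09 m³/yr.
Steady-state CSTR mass balance: W = Q·C + k·V·C, so C = W/(Q + kV).
Q + kV = 1.041e+09 + 33·1.89e+07 = 1.665e+09 m³/yr.
C = 41600/1.665e+09 = 2.498e-05 kg/m³ = 0.02498 mg/L = 24.98 µg/L.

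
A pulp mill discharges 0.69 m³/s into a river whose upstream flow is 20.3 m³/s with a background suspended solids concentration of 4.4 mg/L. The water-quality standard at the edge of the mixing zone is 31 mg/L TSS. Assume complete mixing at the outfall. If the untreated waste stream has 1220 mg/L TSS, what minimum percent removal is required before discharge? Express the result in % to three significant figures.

33.3 %

Mass balance: 31·20.99 = 0.69·Cₑ + 20.3·4.4.
Cₑ = (650.7 − 89.32) / 0.69 = 813.6 mg/L.
Required removal = 1 − 813.6/1220 = 33.31 %.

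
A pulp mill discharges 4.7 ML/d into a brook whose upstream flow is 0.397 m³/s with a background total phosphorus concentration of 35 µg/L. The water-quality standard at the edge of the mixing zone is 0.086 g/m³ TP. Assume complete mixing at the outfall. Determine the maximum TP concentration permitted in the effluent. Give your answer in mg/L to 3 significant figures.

4.7 ML/d = 0.0544 m³/s.
35 µg/L = 0.035 mg/L.
Mass balance: 0.086·0.4514 = 0.0544·Cₑ + 0.397·0.035.
Cₑ = (0.03882 − 0.0139) / 0.0544 = 0.4582 mg/L.

0.458 mg/L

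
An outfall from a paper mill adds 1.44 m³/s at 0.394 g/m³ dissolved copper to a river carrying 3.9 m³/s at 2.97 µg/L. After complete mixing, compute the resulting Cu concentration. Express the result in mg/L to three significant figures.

2.97 µg/L = 0.00297 mg/L.
By mass balance at complete mixing, C = (1.44·0.394 + 3.9·0.00297) / (1.44 + 3.9) = 0.5789/5.34 = 0.1084 mg/L.

0.108 mg/L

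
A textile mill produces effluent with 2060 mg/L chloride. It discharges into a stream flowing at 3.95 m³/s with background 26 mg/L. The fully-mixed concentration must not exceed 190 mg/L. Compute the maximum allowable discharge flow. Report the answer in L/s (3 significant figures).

Mass balance at complete mixing: C_std·(Q_w + Q_r) = Q_w·C_e + Q_r·C_b.
Rearranging, Q_w = Q_r·(C_std − C_b)/(C_e − C_std) = 3.95·(190 − 26) / (2060 − 190) = 0.3464 m³/s.
= 346.4 L/s.

346 L/s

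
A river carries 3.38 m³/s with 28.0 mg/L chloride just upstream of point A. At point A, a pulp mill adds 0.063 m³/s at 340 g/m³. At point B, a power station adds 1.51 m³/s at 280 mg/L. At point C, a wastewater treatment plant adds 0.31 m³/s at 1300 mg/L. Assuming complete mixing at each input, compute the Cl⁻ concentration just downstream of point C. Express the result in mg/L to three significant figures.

After input A: C = (3.38·28 + 0.063·340) / 3.443 = 33.71 mg/L.
After input B: C = (3.443·33.71 + 1.51·280) / 4.953 = 108.8 mg/L.
After input C: C = (4.953·108.8 + 0.31·1300) / 5.263 = 179 mg/L.

179 mg/L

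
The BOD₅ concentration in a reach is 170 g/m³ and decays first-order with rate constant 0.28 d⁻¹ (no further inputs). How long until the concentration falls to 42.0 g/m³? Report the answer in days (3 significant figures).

t = ln(C₀/C)/k = ln(170/42.0)/0.28 = 1.398/0.28 = 4.993 d.

4.99 d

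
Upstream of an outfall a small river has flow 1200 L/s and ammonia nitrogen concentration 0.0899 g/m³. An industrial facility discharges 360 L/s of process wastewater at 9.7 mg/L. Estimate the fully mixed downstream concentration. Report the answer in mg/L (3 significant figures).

360 L/s = 0.36 m³/s.
1200 L/s = 1.2 m³/s.
Flow-weighted mixing gives C = (0.36·9.7 + 1.2·0.0899) / (0.36 + 1.2) = 3.6/1.56 = 2.308 mg/L.

2.31 mg/L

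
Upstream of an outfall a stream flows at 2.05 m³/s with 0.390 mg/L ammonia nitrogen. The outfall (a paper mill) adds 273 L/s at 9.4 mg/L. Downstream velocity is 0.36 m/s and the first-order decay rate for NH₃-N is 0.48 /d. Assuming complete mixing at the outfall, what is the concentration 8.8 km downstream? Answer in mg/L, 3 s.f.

1.26 mg/L

273 L/s = 0.273 m³/s.
After complete mixing, C₀ = (0.273·9.4 + 2.05·0.39) / 2.323 = 1.449 mg/L.
Travel time t = 8800 m / 0.36 m/s = 2.444e+04 s = 0.2829 d.
C = 1.449·exp(−0.48·0.2829) = 1.449·0.873 = 1.265 mg/L.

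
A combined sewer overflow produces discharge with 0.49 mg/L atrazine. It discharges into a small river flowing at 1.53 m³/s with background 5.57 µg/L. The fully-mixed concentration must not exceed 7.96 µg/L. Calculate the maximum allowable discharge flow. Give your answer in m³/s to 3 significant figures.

5.57 µg/L = 0.00557 mg/L.
7.96 µg/L = 0.00796 mg/L.
Mass balance at complete mixing: C_std·(Q_w + Q_r) = Q_w·C_e + Q_r·C_b.
Rearranging, Q_w = Q_r·(C_std − C_b)/(C_e − C_std) = 1.53·(0.00796 − 0.00557) / (0.49 − 0.00796) = 0.007586 m³/s.

0.00759 m³/s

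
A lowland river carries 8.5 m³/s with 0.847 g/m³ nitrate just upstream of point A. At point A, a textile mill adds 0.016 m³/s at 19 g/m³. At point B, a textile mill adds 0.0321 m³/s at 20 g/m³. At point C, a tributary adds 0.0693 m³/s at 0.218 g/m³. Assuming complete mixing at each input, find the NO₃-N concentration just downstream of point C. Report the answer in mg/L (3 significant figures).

0.947 mg/L

After input A: C = (8.5·0.847 + 0.016·19) / 8.516 = 0.8811 mg/L.
After input B: C = (8.516·0.8811 + 0.0321·20) / 8.548 = 0.9529 mg/L.
After input C: C = (8.548·0.9529 + 0.0693·0.218) / 8.617 = 0.947 mg/L.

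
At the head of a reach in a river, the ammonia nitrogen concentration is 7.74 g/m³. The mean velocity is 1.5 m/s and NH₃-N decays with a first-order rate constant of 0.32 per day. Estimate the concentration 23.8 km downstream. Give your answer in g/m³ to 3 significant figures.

Travel time t = 23.8 km / 1.5 m/s = 2.38e+04/1.5 = 1.587e+04 s = 0.1836 d.
First-order decay: C = 7.74·exp(−0.32·0.1836) = 7.74·0.9429 = 7.298 g/m³.

7.30 g/m³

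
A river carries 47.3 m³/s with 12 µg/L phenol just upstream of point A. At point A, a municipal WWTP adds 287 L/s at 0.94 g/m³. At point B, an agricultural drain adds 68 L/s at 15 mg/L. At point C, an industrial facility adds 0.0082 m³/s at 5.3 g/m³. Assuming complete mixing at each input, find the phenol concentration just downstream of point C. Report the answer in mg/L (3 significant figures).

12 µg/L = 0.012 mg/L.
287 L/s = 0.287 m³/s.
After input A: C = (47.3·0.012 + 0.287·0.94) / 47.59 = 0.0176 mg/L.
68 L/s = 0.068 m³/s.
After input B: C = (47.59·0.0176 + 0.068·15) / 47.65 = 0.03898 mg/L.
After input C: C = (47.65·0.03898 + 0.0082·5.3) / 47.66 = 0.03988 mg/L.

0.0399 mg/L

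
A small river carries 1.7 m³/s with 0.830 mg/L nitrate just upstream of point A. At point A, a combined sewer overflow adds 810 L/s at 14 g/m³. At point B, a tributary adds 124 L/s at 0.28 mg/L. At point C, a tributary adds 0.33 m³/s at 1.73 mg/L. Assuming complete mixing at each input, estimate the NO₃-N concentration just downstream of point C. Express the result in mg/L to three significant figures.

4.51 mg/L

810 L/s = 0.81 m³/s.
After input A: C = (1.7·0.83 + 0.81·14) / 2.51 = 5.08 mg/L.
124 L/s = 0.124 m³/s.
After input B: C = (2.51·5.08 + 0.124·0.28) / 2.634 = 4.854 mg/L.
After input C: C = (2.634·4.854 + 0.33·1.73) / 2.964 = 4.506 mg/L.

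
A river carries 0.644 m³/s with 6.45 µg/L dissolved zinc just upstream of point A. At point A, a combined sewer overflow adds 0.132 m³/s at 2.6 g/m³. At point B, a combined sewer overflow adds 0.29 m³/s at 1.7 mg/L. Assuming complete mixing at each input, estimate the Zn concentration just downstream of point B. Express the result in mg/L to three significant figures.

0.788 mg/L

6.45 µg/L = 0.00645 mg/L.
After input A: C = (0.644·0.00645 + 0.132·2.6) / 0.776 = 0.4476 mg/L.
After input B: C = (0.776·0.4476 + 0.29·1.7) / 1.066 = 0.7883 mg/L.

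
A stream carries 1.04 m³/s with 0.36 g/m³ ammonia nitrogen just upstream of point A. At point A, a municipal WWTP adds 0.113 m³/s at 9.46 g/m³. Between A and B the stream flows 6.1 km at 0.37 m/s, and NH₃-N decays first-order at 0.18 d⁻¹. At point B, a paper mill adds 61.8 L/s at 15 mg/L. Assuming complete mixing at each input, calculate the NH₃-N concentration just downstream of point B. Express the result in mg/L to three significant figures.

After input A: C = (1.04·0.36 + 0.113·9.46) / 1.153 = 1.252 mg/L.
Over the 6.1 km reach to input B (t = 1.649e+04 s = 0.1908 d), decay gives C = 1.252·exp(−0.18·0.1908) = 1.21 mg/L.
61.8 L/s = 0.0618 m³/s.
After input B: C = (1.153·1.21 + 0.0618·15) / 1.215 = 1.911 mg/L.

1.91 mg/L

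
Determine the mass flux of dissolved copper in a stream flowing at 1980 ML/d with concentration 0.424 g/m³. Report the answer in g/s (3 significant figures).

1980 ML/d = 22.92 m³/s.
Mass flux = Q·C = 22.92 m³/s × 0.424 g/m³ = 9.717 g/s.

9.72 g/s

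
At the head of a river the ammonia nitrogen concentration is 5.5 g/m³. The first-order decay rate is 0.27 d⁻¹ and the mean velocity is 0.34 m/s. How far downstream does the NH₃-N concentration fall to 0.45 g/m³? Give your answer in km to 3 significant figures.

From C = C₀·e^(−kt), t = ln(C₀/C)/k = ln(5.5/0.45)/0.27 = 2.503/0.27 = 9.271 d.
Distance = v·t = 0.34 m/s × 8.01e+05 s = 2.724e+05 m = 272.4 km.

272 km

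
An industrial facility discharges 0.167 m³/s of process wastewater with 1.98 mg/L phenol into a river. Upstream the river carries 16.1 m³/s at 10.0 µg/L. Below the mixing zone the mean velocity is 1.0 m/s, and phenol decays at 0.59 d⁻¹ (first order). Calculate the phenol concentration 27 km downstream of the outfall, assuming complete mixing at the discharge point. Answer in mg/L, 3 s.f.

10.0 µg/L = 0.01 mg/L.
After complete mixing, C₀ = (0.167·1.98 + 16.1·0.01) / 16.27 = 0.03022 mg/L.
Travel time t = 2.7e+04 m / 1.0 m/s = 2.7e+04 s = 0.3125 d.
C = 0.03022·exp(−0.59·0.3125) = 0.03022·0.8316 = 0.02514 mg/L.

0.0251 mg/L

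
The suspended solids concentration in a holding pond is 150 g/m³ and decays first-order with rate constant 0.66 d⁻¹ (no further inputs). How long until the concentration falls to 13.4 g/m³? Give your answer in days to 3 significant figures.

3.66 d

t = ln(C₀/C)/k = ln(150/13.4)/0.66 = 2.415/0.66 = 3.66 d.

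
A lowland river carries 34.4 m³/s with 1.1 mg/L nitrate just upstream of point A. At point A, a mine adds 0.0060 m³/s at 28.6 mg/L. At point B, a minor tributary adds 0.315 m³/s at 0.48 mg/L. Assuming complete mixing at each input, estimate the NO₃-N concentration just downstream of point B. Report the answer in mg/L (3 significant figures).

After input A: C = (34.4·1.1 + 0.006·28.6) / 34.41 = 1.105 mg/L.
After input B: C = (34.41·1.105 + 0.315·0.48) / 34.72 = 1.099 mg/L.

1.10 mg/L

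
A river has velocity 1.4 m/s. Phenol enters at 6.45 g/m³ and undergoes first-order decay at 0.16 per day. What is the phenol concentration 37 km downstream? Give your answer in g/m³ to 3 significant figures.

Travel time t = 37 km / 1.4 m/s = 3.7e+04/1.4 = 2.643e+04 s = 0.3059 d.
First-order decay: C = 6.45·exp(−0.16·0.3059) = 6.45·0.9522 = 6.142 g/m³.

6.14 g/m³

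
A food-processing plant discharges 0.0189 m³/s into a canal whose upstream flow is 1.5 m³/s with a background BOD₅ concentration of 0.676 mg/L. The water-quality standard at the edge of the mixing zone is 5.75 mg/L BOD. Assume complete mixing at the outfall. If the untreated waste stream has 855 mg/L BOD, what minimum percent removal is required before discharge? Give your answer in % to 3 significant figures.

52.2 %

Mass balance: 5.75·1.519 = 0.0189·Cₑ + 1.5·0.676.
Cₑ = (8.734 − 1.014) / 0.0189 = 408.4 mg/L.
Required removal = 1 − 408.4/855 = 52.23 %.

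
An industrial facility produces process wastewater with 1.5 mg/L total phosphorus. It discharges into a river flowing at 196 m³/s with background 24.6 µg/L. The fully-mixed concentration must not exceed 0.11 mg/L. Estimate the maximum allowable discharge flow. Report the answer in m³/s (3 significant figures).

12.0 m³/s

24.6 µg/L = 0.0246 mg/L.
Mass balance at complete mixing: C_std·(Q_w + Q_r) = Q_w·C_e + Q_r·C_b.
Rearranging, Q_w = Q_r·(C_std − C_b)/(C_e − C_std) = 196·(0.11 − 0.0246) / (1.5 − 0.11) = 12.04 m³/s.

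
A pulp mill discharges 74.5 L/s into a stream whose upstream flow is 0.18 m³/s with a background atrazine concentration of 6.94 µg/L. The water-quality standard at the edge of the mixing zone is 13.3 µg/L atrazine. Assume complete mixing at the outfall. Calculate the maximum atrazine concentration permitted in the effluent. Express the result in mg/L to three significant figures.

74.5 L/s = 0.0745 m³/s.
6.94 µg/L = 0.00694 mg/L.
13.3 µg/L = 0.0133 mg/L.
Mass balance: 0.0133·0.2545 = 0.0745·Cₑ + 0.18·0.00694.
Cₑ = (0.003385 − 0.001249) / 0.0745 = 0.02867 mg/L.

0.0287 mg/L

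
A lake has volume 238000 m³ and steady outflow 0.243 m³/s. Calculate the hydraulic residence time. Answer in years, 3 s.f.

Q = 0.243 m³/s × 3.156e+07 s/yr = 7.668e+06 m³/yr.
Hydraulic residence time τ = V/Q = 238000/7.668e+06 = 0.03104 yr.

0.0310 yr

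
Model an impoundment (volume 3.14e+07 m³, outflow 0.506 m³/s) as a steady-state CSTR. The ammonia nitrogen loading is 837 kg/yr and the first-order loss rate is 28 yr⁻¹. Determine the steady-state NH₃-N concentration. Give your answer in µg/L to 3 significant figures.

0.935 µg/L

Outflow Q = 0.506 m³/s × 3.156e+07 s/yr = 1.597e+07 m³/yr.
Steady-state CSTR mass balance: W = Q·C + k·V·C, so C = W/(Q + kV).
Q + kV = 1.597e+07 + 28·3.14e+07 = 8.952e+08 m³/yr.
C = 837/8.952e+08 = 9.35e-07 kg/m³ = 0.000935 mg/L = 0.935 µg/L.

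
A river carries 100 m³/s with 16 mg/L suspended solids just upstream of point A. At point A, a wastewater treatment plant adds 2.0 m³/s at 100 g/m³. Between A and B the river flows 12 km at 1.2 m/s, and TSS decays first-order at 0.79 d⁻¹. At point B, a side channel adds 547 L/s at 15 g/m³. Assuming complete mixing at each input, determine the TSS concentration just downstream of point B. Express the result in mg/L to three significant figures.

After input A: C = (100·16 + 2·100) / 102 = 17.65 mg/L.
Over the 12 km reach to input B (t = 1e+04 s = 0.1157 d), decay gives C = 17.65·exp(−0.79·0.1157) = 16.11 mg/L.
547 L/s = 0.547 m³/s.
After input B: C = (102·16.11 + 0.547·15) / 102.5 = 16.1 mg/L.

16.1 mg/L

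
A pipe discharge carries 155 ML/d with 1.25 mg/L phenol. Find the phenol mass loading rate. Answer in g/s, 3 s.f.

2.24 g/s

155 ML/d = 1.794 m³/s.
Mass flux = Q·C = 1.794 m³/s × 1.25 g/m³ = 2.242 g/s.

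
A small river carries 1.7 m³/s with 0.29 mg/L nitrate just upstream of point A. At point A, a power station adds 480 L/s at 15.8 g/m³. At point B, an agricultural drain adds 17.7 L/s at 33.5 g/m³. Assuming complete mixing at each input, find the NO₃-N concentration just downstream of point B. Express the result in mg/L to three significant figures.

3.95 mg/L

480 L/s = 0.48 m³/s.
After input A: C = (1.7·0.29 + 0.48·15.8) / 2.18 = 3.705 mg/L.
17.7 L/s = 0.0177 m³/s.
After input B: C = (2.18·3.705 + 0.0177·33.5) / 2.198 = 3.945 mg/L.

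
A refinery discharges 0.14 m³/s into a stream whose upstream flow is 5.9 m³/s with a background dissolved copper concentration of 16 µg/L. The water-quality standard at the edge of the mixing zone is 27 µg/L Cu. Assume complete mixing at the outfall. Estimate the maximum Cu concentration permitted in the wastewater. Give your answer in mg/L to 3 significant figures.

16 µg/L = 0.016 mg/L.
27 µg/L = 0.027 mg/L.
Mass balance: 0.027·6.04 = 0.14·Cₑ + 5.9·0.016.
Cₑ = (0.1631 − 0.0944) / 0.14 = 0.4906 mg/L.

0.491 mg/L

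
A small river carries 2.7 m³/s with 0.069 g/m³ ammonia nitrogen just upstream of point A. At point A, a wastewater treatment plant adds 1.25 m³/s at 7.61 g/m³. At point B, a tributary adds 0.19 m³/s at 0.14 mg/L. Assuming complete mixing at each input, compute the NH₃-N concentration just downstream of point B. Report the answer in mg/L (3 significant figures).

After input A: C = (2.7·0.069 + 1.25·7.61) / 3.95 = 2.455 mg/L.
After input B: C = (3.95·2.455 + 0.19·0.14) / 4.14 = 2.349 mg/L.

2.35 mg/L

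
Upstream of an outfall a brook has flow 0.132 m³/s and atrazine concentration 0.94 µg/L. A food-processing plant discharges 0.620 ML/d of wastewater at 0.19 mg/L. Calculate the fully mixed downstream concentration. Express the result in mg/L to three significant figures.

0.0107 mg/L

0.620 ML/d = 0.007176 m³/s.
0.94 µg/L = 0.00094 mg/L.
Flow-weighted mixing gives C = (0.007176·0.19 + 0.132·0.00094) / (0.007176 + 0.132) = 0.001488/0.1392 = 0.01069 mg/L.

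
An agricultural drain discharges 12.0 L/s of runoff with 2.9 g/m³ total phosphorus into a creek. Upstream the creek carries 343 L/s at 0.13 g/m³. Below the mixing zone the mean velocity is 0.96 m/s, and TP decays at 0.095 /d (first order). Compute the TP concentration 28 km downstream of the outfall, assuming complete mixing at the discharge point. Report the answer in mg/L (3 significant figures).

12.0 L/s = 0.012 m³/s.
343 L/s = 0.343 m³/s.
After complete mixing, C₀ = (0.012·2.9 + 0.343·0.13) / 0.355 = 0.2236 mg/L.
Travel time t = 2.8e+04 m / 0.96 m/s = 2.917e+04 s = 0.3376 d.
C = 0.2236·exp(−0.095·0.3376) = 0.2236·0.9684 = 0.2166 mg/L.

0.217 mg/L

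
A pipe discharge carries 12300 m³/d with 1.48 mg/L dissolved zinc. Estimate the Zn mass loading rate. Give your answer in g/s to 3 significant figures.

12300 m³/d = 0.1424 m³/s.
Mass flux = Q·C = 0.1424 m³/s × 1.48 g/m³ = 0.2107 g/s.

0.211 g/s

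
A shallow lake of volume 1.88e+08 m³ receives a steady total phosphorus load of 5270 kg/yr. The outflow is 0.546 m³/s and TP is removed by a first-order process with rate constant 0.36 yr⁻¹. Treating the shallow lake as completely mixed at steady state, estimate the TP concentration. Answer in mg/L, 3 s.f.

Outflow Q = 0.546 m³/s × 3.156e+07 s/yr = 1.723e+07 m³/yr.
Steady-state CSTR mass balance: W = Q·C + k·V·C, so C = W/(Q + kV).
Q + kV = 1.723e+07 + 0.36·1.88e+08 = 8.491e+07 m³/yr.
C = 5270/8.491e+07 = 6.207e-05 kg/m³ = 0.06207 mg/L.

0.0621 mg/L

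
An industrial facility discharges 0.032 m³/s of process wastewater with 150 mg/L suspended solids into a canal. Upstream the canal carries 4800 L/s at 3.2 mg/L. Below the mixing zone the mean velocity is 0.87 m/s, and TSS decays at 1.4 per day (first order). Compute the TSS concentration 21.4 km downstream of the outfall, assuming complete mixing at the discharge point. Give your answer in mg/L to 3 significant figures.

2.80 mg/L

4800 L/s = 4.8 m³/s.
After complete mixing, C₀ = (0.032·150 + 4.8·3.2) / 4.832 = 4.172 mg/L.
Travel time t = 2.14e+04 m / 0.87 m/s = 2.46e+04 s = 0.2847 d.
C = 4.172·exp(−1.4·0.2847) = 4.172·0.6713 = 2.801 mg/L.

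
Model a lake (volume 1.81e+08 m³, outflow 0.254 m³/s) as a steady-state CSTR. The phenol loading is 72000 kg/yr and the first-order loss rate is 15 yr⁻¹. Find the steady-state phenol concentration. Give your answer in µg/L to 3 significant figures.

26.4 µg/L

Outflow Q = 0.254 m³/s × 3.156e+07 s/yr = 8.016e+06 m³/yr.
Steady-state CSTR mass balance: W = Q·C + k·V·C, so C = W/(Q + kV).
Q + kV = 8.016e+06 + 15·1.81e+08 = 2.723e+09 m³/yr.
C = 72000/2.723e+09 = 2.644e-05 kg/m³ = 0.02644 mg/L = 26.44 µg/L.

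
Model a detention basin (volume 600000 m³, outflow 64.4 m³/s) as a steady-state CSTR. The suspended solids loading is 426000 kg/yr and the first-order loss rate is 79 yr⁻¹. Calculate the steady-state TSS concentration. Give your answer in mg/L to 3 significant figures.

Outflow Q = 64.4 m³/s × 3.156e+07 s/yr = 2.032e+09 m³/yr.
Steady-state CSTR mass balance: W = Q·C + k·V·C, so C = W/(Q + kV).
Q + kV = 2.032e+09 + 79·600000 = 2.08e+09 m³/yr.
C = 426000/2.08e+09 = 0.0002048 kg/m³ = 0.2048 mg/L.

0.205 mg/L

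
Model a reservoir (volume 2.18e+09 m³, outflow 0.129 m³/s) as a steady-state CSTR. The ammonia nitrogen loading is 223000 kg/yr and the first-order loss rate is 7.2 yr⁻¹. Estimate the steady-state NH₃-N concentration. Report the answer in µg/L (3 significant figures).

Outflow Q = 0.129 m³/s × 3.156e+07 s/yr = 4.071e+06 m³/yr.
Steady-state CSTR mass balance: W = Q·C + k·V·C, so C = W/(Q + kV).
Q + kV = 4.071e+06 + 7.2·2.18e+09 = 1.57e+10 m³/yr.
C = 223000/1.57e+10 = 1.42e-05 kg/m³ = 0.0142 mg/L = 14.2 µg/L.

14.2 µg/L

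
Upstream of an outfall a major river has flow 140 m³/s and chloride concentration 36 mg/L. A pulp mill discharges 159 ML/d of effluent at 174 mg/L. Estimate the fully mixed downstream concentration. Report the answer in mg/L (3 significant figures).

37.8 mg/L

159 ML/d = 1.84 m³/s.
By mass balance at complete mixing, C = (1.84·174 + 140·36) / (1.84 + 140) = 5360/141.8 = 37.79 mg/L.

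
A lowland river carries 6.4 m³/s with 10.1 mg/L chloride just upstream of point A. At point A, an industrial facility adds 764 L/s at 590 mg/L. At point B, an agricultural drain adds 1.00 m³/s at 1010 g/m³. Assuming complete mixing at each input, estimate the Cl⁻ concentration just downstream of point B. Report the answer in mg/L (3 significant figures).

764 L/s = 0.764 m³/s.
After input A: C = (6.4·10.1 + 0.764·590) / 7.164 = 71.94 mg/L.
After input B: C = (7.164·71.94 + 1·1010) / 8.164 = 186.8 mg/L.

187 mg/L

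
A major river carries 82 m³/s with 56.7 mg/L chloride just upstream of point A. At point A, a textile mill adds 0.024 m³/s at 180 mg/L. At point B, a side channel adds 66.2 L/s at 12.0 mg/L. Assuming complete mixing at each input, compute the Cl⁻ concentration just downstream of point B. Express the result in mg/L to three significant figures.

56.7 mg/L

After input A: C = (82·56.7 + 0.024·180) / 82.02 = 56.74 mg/L.
66.2 L/s = 0.0662 m³/s.
After input B: C = (82.02·56.74 + 0.0662·12) / 82.09 = 56.7 mg/L.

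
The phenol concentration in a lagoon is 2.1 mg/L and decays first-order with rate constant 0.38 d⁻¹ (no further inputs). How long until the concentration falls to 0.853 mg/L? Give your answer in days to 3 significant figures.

t = ln(C₀/C)/k = ln(2.1/0.853)/0.38 = 0.9009/0.38 = 2.371 d.

2.37 d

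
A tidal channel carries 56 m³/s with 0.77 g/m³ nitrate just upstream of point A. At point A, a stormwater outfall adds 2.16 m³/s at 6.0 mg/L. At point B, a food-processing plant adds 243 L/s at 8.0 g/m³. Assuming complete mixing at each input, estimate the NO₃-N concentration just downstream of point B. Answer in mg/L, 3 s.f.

0.994 mg/L

After input A: C = (56·0.77 + 2.16·6) / 58.16 = 0.9642 mg/L.
243 L/s = 0.243 m³/s.
After input B: C = (58.16·0.9642 + 0.243·8) / 58.4 = 0.9935 mg/L.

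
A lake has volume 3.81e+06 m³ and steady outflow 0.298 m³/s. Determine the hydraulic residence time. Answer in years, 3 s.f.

Q = 0.298 m³/s × 3.156e+07 s/yr = 9.404e+06 m³/yr.
Hydraulic residence time τ = V/Q = 3.81e+06/9.404e+06 = 0.4051 yr.

0.405 yr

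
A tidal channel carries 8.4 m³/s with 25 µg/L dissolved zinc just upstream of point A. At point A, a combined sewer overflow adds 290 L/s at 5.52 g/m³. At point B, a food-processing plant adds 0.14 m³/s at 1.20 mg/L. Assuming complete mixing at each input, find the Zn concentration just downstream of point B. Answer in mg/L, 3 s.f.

0.224 mg/L

25 µg/L = 0.025 mg/L.
290 L/s = 0.29 m³/s.
After input A: C = (8.4·0.025 + 0.29·5.52) / 8.69 = 0.2084 mg/L.
After input B: C = (8.69·0.2084 + 0.14·1.2) / 8.83 = 0.2241 mg/L.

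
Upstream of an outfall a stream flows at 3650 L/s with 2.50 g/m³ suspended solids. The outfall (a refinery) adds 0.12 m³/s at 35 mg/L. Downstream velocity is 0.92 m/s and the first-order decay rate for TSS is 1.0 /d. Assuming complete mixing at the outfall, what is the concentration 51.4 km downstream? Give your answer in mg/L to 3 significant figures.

1.85 mg/L

3650 L/s = 3.65 m³/s.
After complete mixing, C₀ = (0.12·35 + 3.65·2.5) / 3.77 = 3.534 mg/L.
Travel time t = 5.14e+04 m / 0.92 m/s = 5.587e+04 s = 0.6466 d.
C = 3.534·exp(−1.0·0.6466) = 3.534·0.5238 = 1.851 mg/L.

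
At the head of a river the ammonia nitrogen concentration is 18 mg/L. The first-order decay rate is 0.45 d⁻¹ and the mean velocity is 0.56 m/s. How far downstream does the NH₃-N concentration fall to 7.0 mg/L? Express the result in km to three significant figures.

102 km

From C = C₀·e^(−kt), t = ln(C₀/C)/k = ln(18/7.0)/0.45 = 0.9445/0.45 = 2.099 d.
Distance = v·t = 0.56 m/s × 1.813e+05 s = 1.015e+05 m = 101.5 km.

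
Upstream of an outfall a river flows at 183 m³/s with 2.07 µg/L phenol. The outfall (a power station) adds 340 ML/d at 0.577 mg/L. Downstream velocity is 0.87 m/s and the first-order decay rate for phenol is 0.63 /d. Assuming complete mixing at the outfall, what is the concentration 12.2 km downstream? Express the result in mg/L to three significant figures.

0.0128 mg/L

340 ML/d = 3.935 m³/s.
2.07 µg/L = 0.00207 mg/L.
After complete mixing, C₀ = (3.935·0.577 + 183·0.00207) / 186.9 = 0.01417 mg/L.
Travel time t = 1.22e+04 m / 0.87 m/s = 1.402e+04 s = 0.1623 d.
C = 0.01417·exp(−0.63·0.1623) = 0.01417·0.9028 = 0.0128 mg/L.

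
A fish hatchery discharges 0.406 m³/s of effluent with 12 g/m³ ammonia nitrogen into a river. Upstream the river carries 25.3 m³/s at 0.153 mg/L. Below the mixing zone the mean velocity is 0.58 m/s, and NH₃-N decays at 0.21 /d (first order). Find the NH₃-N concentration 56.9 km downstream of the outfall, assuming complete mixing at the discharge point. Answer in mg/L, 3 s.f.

0.268 mg/L

After complete mixing, C₀ = (0.406·12 + 25.3·0.153) / 25.71 = 0.3401 mg/L.
Travel time t = 5.69e+04 m / 0.58 m/s = 9.81e+04 s = 1.135 d.
C = 0.3401·exp(−0.21·1.135) = 0.3401·0.7879 = 0.268 mg/L.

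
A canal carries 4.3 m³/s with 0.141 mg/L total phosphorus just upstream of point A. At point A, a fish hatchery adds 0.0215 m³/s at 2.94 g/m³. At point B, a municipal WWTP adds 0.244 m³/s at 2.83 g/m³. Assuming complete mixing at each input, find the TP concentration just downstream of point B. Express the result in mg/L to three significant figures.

0.298 mg/L

After input A: C = (4.3·0.141 + 0.0215·2.94) / 4.321 = 0.1549 mg/L.
After input B: C = (4.321·0.1549 + 0.244·2.83) / 4.565 = 0.2979 mg/L.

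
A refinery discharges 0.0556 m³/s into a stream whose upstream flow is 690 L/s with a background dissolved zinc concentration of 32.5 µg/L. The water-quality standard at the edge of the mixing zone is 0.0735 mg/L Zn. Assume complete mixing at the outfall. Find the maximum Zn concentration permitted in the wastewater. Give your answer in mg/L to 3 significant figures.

0.582 mg/L

690 L/s = 0.69 m³/s.
32.5 µg/L = 0.0325 mg/L.
Mass balance: 0.0735·0.7456 = 0.0556·Cₑ + 0.69·0.0325.
Cₑ = (0.0548 − 0.02243) / 0.0556 = 0.5823 mg/L.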